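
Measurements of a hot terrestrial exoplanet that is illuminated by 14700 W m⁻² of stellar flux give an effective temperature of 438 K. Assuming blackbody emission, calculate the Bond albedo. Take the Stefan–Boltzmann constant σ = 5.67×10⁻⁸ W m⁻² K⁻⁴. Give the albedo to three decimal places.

0.432

From σT⁴ = S(1−α)/4 we invert for α: 1−α = 4σT⁴/S.
σT⁴ = 2087 W m⁻², so 4σT⁴ = 8347 W m⁻².
Hence α = 1 − 8347/14700 = 0.4322.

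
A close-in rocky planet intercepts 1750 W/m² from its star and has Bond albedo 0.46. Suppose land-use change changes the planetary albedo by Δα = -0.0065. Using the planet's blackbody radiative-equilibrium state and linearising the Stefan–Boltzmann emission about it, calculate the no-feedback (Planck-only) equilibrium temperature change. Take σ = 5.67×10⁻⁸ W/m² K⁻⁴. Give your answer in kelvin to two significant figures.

0.76 K

The baseline emission temperature is T_e = 254.1 K.
ΔF = −(S/4)Δα = −(1750/4)×(-0.0065) = 2.844 W/m².
Planck response: λ_P = 4σT_e³ = 4·5.67×10⁻⁸·(254.1)³ = 3.720 W/m²/K.
So ΔT₀ = 2.844/3.720 = 0.765 K.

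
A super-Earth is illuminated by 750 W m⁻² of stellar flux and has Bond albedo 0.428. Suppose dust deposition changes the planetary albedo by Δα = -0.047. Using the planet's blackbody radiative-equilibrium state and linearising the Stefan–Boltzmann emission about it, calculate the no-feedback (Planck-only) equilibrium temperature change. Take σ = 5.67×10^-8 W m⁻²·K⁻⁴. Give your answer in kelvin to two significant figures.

The baseline emission temperature is T_e = 208.5 K.
TOA radiative forcing: ΔF = −S·Δα/4 = −750.0·(-0.047)/4 = 8.812 W m⁻².
Planck response: λ_P = 4σT_e³ = 4·5.67×10⁻⁸·(208.5)³ = 2.057 W m⁻²/K.
Hence the no-feedback warming is ΔF/(4σT_e³) = 4.28 K.

4.3 K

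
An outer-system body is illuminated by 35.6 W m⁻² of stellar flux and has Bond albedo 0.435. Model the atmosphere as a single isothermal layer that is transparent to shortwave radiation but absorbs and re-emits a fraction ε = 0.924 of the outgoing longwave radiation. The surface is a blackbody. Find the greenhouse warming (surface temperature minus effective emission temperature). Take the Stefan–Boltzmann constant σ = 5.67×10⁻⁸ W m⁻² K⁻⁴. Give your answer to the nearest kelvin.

At the top of the atmosphere, σT_e⁴ = S(1−α)/4 = 5.028 W m⁻², giving T_e = 97.04 K.
For a single slab of emissivity ε, T_s⁴ = 2T_e⁴/(2−ε); thus T_s = 97.04·(1.859)^(1/4) = 113.3 K.
The atmosphere warms the surface by 16.27 K.

16 kelvin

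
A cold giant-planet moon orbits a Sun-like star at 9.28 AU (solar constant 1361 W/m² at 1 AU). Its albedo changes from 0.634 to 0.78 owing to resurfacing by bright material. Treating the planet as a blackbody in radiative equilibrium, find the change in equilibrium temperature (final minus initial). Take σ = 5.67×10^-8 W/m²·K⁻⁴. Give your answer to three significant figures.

Irradiance scales as 1/d², so S = 1361 W/m² × (1/9.28)² = 15.80 W/m².
With α = 0.634, T₁ = 71.06 K.
With α = 0.78, T₂ = 62.57 K.
Change: 62.57 − 71.06 = -8.491 K.

-8.49 kelvin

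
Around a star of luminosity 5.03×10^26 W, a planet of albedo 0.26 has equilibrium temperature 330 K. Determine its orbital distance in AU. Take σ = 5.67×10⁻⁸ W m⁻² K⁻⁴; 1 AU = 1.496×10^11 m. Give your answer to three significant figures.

0.701 AU

Required flux: S = 4σT⁴/(1−α) = 3635 W m⁻².
Then d = [L/(4πS)]^(1/2) = 1.049×10^11 m, i.e. 0.7015 AU.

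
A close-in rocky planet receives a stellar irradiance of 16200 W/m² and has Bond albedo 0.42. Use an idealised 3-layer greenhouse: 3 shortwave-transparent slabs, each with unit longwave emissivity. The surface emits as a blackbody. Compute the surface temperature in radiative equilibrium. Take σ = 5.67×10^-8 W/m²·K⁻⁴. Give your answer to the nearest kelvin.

638 K

The effective emission temperature is T_e = [S(1−α)/(4σ)]^¼ = 451.2 K.
Layer-by-layer balance gives σT_s⁴ = (N+1)σT_e⁴, so T_s = 4^¼·451.2 = 638.0 K.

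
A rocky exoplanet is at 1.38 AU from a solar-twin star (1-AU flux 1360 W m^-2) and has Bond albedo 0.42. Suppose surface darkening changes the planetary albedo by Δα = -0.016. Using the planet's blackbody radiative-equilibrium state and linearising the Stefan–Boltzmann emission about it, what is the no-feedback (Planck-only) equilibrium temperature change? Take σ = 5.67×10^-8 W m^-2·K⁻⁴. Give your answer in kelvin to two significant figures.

Irradiance scales as 1/d², so S = 1360 W m^-2 × (1/1.38)² = 714.1 W m^-2.
Unperturbed T_e = [714.1·(1−0.42)/(4σ)]^¼ = 206.7 K.
TOA radiative forcing: ΔF = −S·Δα/4 = −714.1·(-0.016)/4 = 2.857 W m^-2.
Planck response: λ_P = 4σT_e³ = 4·5.67×10⁻⁸·(206.7)³ = 2.004 W m^-2/K.
ΔT₀ = ΔF/λ_P = 2.857/2.004 = 1.43 K.

1.4 kelvin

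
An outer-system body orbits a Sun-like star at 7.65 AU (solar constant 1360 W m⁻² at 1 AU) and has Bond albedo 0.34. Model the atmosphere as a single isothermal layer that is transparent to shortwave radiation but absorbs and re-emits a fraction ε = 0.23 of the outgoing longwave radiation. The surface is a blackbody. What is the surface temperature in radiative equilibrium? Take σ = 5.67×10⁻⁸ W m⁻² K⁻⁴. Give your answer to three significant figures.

93.5 K

By the inverse-square law, S = 1360/7.65² = 23.24 W m⁻².
Effective emission temperature (TOA balance): σT_e⁴ = S(1−α)/4 = 3.834 W m⁻² → T_e = 90.68 K.
Surface balance with a leaky layer gives σT_s⁴ = σT_e⁴·2/(2−ε), so T_s = T_e·[2/(2−0.23)]^(1/4) = 93.50 K.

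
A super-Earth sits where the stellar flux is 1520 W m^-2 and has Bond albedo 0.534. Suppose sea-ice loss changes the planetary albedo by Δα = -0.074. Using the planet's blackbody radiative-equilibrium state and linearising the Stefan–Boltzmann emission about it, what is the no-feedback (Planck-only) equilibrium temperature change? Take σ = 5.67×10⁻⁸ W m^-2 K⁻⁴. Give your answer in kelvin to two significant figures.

Unperturbed T_e = [1520·(1−0.534)/(4σ)]^¼ = 236.4 K.
ΔF = −(S/4)Δα = −(1520/4)×(-0.074) = 28.12 W m^-2.
Linearising σT⁴ gives d(σT⁴)/dT = 4σT_e³ = 2.996 W m^-2 per K.
Hence the no-feedback warming is ΔF/(4σT_e³) = 9.38 K.

9.4 kelvin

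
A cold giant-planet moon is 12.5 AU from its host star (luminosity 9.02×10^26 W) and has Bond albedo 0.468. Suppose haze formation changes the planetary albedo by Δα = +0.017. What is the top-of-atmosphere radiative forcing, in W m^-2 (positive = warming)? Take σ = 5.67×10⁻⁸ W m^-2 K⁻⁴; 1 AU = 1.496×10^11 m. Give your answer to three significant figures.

-0.0872 W m^-2

Orbital distance: d = 12.5 AU = 1.870×10^12 m.
S = L/(4πd²) = 20.53 W m^-2.
The change in absorbed flux is Δ[S(1−α)/4] = −SΔα/4 = -0.08724 W m^-2.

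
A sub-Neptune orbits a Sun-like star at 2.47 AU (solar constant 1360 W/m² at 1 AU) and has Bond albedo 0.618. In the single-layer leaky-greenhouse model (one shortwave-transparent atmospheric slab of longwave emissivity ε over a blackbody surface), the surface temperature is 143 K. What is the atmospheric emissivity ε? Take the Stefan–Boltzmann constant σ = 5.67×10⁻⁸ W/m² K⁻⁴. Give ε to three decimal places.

Irradiance scales as 1/d², so S = 1360 W/m² × (1/2.47)² = 222.9 W/m².
TOA balance gives T_e = 139.2 K.
Since (2−ε)/2 = (T_e/T_s)⁴ = 0.8979, ε = 0.2042.

0.204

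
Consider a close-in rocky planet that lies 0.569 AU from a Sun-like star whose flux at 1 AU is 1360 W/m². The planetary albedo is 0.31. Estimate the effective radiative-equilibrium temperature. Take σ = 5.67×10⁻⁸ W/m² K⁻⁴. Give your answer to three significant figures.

Flux at the orbit: S = 1360/(0.569)² = 4201 W/m².
The planet absorbs (1−α)S over its disc πR² and re-emits over 4πR², so the mean absorbed flux is (1−0.31)·4201/4 = 724.6 W/m².
Balancing against σT⁴: T = (724.6/5.67×10⁻⁸)^(1/4) = 336.2 K.

336 kelvin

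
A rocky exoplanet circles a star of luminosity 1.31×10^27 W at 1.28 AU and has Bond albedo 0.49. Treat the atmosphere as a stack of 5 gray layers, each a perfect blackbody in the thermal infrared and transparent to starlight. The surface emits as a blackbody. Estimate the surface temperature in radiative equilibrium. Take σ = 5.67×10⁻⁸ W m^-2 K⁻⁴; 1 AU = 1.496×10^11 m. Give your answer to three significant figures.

443 K

Orbital distance: d = 1.28 AU = 1.915×10^11 m.
Flux at the orbit: S = L/(4πd²) = 1.31×10^27/(4π·(1.91×10^11)²) = 2843 W m^-2.
OLR = S(1−α)/4 = 362.5 W m^-2; the top layer radiates at T_e = 282.8 K.
For an N-layer opaque stack, T_s⁴ = (N+1)T_e⁴, hence T_s = (6)^(1/4)×282.8 K = 442.6 K.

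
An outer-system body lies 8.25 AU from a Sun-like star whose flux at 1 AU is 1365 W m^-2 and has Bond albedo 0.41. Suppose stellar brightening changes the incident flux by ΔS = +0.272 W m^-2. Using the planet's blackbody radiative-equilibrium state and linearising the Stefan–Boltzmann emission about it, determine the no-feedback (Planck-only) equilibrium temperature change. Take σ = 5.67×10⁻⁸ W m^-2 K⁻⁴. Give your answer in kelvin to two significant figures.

0.29 K

Flux at the orbit: S = 1365/(8.25)² = 20.06 W m^-2.
Reference equilibrium: T_e = [S(1−α)/(4σ)]^(1/4) = 84.99 K.
ΔF = Δ[S(1−α)]/4 = (1−0.41)·+0.272/4 = 0.04012 W m^-2.
Planck response: λ_P = 4σT_e³ = 4·5.67×10⁻⁸·(84.99)³ = 0.1392 W m^-2/K.
ΔT₀ = ΔF/λ_P = 0.04012/0.1392 = 0.288 K.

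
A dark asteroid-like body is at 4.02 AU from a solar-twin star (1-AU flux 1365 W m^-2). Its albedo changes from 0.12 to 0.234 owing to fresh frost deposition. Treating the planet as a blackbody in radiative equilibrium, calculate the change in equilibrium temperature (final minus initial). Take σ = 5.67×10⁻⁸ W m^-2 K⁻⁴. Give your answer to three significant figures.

Flux at the orbit: S = 1365/(4.02)² = 84.47 W m^-2.
Before: T₁ = [84.47·0.88/(4σ)]^(1/4) = 134.5 K.
With α = 0.234, T₂ = 130.0 K.
Change: 130.0 − 134.5 = -4.587 K.

-4.59 K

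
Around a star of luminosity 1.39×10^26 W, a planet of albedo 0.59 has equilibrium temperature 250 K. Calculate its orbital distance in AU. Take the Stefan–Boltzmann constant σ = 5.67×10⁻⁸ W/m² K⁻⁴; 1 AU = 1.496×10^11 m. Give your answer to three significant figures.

0.478 AU

Required flux: S = 4σT⁴/(1−α) = 2161 W/m².
From L = 4πd²S, d = √(1.39×10^26/(4π·2161)) = 7.155×10^10 m = 0.4783 AU.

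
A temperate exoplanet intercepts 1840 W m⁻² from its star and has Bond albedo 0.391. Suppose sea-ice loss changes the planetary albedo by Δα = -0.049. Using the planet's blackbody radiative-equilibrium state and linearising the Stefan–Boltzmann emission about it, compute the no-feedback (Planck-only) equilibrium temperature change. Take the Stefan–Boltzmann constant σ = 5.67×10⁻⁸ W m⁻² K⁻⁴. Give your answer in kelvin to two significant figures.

Reference equilibrium: T_e = [S(1−α)/(4σ)]^(1/4) = 265.1 K.
ΔF = −(S/4)Δα = −(1840/4)×(-0.049) = 22.54 W m⁻².
Planck response: λ_P = 4σT_e³ = 4·5.67×10⁻⁸·(265.1)³ = 4.227 W m⁻²/K.
So ΔT₀ = 22.54/4.227 = 5.33 K.

5.3 K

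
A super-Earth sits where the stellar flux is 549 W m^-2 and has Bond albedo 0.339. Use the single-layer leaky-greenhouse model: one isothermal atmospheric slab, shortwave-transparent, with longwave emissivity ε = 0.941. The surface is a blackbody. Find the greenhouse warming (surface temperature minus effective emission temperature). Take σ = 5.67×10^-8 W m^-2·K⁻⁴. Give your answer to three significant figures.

34.5 K

The planet radiates to space at T_e = [S(1−α)/(4σ)]^(1/4) = 200.0 K.
The surface balance (absorbed SW + ε·downward IR = σT_s⁴) with T_a⁴ = T_s⁴/2 reduces to T_s = T_e·[2/(2−ε)]^¼ = 234.5 K.
The atmosphere warms the surface by 34.46 K.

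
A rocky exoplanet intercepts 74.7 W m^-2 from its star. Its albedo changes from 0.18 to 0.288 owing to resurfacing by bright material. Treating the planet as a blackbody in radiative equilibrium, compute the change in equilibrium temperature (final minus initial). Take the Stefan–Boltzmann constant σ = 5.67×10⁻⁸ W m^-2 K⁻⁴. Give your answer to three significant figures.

-4.45 K

With α = 0.18, T₁ = 128.2 K.
After:  T₂ = [74.70·0.712/(4σ)]^(1/4) = 123.7 K.
ΔT = T₂ − T₁ = -4.447 K.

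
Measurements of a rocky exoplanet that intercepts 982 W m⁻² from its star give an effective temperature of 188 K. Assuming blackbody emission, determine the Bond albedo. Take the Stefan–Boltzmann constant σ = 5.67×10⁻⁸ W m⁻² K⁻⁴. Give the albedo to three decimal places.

0.711

Energy balance: S(1−α)/4 = σT⁴, so 1−α = 4σT⁴/S.
σT⁴ = 70.83 W m⁻², so 4σT⁴ = 283.3 W m⁻².
1−α = 283.3/982.0 = 0.2885, so α = 0.7115.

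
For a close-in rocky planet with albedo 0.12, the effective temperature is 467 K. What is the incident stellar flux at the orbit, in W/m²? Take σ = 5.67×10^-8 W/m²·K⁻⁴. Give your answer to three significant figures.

Invert the energy balance for S: S = 4σT⁴/(1−α).
σT⁴ = 5.67×10⁻⁸·(467)⁴ = 2697 W/m².
S = 4·2697/0.88 = 12260 W/m².

12300 W/m²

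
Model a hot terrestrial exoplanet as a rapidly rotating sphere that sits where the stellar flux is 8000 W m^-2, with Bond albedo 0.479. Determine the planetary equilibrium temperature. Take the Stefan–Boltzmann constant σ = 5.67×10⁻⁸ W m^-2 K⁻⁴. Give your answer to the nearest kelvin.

Averaging over the sphere, the absorbed flux is S(1−α)/4 = 1042 W m^-2.
Balancing against σT⁴: T = (1042/5.67×10⁻⁸)^(1/4) = 368.2 K.

368 kelvin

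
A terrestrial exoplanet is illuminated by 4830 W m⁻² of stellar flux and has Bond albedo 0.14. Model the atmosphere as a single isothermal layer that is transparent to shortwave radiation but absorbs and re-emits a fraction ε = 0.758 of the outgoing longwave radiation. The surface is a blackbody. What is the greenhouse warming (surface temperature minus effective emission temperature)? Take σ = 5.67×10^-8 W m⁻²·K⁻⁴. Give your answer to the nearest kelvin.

At the top of the atmosphere, σT_e⁴ = S(1−α)/4 = 1038 W m⁻², giving T_e = 367.9 K.
The surface balance (absorbed SW + ε·downward IR = σT_s⁴) with T_a⁴ = T_s⁴/2 reduces to T_s = T_e·[2/(2−ε)]^¼ = 414.4 K.
T_s − T_e = 414.4 − 367.9 = 46.53 K.

47 kelvin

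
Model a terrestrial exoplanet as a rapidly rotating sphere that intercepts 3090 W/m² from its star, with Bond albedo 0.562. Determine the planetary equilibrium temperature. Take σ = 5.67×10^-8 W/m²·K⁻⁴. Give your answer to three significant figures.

278 kelvin

The planet absorbs (1−α)S over its disc πR² and re-emits over 4πR², so the mean absorbed flux is (1−0.562)·3090/4 = 338.4 W/m².
In equilibrium σT⁴ equals this, so T = 277.9 K.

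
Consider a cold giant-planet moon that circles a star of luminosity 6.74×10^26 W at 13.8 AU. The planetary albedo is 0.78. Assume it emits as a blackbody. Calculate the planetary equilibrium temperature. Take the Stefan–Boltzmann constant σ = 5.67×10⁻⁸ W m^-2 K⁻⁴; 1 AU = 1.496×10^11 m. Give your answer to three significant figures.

d = 13.8 × 1.496×10^11 m = 2.064×10^12 m.
S = L/(4πd²) = 12.58 W m^-2.
Averaging over the sphere, the absorbed flux is S(1−α)/4 = 0.6921 W m^-2.
Set σT⁴ = 0.6921 → T = (0.6921/σ)^(1/4) = 59.11 K.

59.1 kelvin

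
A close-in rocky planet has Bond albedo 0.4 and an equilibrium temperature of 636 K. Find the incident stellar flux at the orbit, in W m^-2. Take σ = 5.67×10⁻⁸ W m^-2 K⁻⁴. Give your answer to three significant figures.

61800 W m^-2

From S(1−α)/4 = σT⁴: S = 4σT⁴/(1−α).
σT⁴ = 5.67×10⁻⁸·(636)⁴ = 9277 W m^-2.
So S = 4×9277/(1−0.4) = 61850 W m^-2.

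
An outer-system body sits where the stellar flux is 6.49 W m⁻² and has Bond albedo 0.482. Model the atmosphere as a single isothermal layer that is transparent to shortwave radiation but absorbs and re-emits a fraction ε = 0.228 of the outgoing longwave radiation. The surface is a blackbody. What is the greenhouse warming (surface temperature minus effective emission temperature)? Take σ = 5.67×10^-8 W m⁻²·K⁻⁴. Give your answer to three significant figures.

1.91 kelvin

Effective emission temperature (TOA balance): σT_e⁴ = S(1−α)/4 = 0.8405 W m⁻² → T_e = 62.05 K.
Surface balance with a leaky layer gives σT_s⁴ = σT_e⁴·2/(2−ε), so T_s = T_e·[2/(2−0.228)]^(1/4) = 63.95 K.
Greenhouse warming: T_s − T_e = 1.906 K.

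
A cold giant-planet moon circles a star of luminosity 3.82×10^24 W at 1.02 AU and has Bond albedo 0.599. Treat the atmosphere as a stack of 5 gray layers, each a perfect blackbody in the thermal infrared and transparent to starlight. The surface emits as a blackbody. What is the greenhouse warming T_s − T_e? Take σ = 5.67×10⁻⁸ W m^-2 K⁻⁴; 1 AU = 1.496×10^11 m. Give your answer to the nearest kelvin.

Orbital distance: d = 1.02 AU = 1.526×10^11 m.
S = L/(4πd²) = 13.06 W m^-2.
OLR = S(1−α)/4 = 1.309 W m^-2; the top layer radiates at T_e = 69.31 K.
T_s = (N+1)^(1/4)·T_e = 108.5 K.
So the greenhouse effect raises the surface by 108.5 − 69.31 = 39.17 K.

39 K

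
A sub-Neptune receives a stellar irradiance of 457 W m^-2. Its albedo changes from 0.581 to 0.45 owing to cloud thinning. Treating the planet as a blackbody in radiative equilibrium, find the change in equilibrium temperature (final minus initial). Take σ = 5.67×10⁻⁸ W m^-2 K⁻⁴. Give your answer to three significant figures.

Initial: T₁ = [S(1−0.581)/(4σ)]^(1/4) = 170.5 K.
Final:   T₂ = [S(1−0.45)/(4σ)]^(1/4) = 182.5 K.
ΔT = T₂ − T₁ = 12.00 K.

12.0 K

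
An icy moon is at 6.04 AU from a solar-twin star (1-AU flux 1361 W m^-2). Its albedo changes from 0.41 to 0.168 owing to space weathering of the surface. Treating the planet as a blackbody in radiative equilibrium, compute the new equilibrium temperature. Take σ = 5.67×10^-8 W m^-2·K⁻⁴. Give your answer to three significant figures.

Irradiance scales as 1/d², so S = 1361 W m^-2 × (1/6.04)² = 37.31 W m^-2.
New equilibrium: T₂ = [(1−0.168)·37.31/(4σ)]^(1/4) = 108.2 K.

108 K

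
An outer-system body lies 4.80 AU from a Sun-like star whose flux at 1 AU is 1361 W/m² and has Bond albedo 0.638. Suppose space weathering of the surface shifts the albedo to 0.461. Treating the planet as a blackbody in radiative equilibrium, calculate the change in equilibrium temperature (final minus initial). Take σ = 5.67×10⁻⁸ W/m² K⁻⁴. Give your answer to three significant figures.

10.3 kelvin

Flux at the orbit: S = 1361/(4.80)² = 59.07 W/m².
With α = 0.638, T₁ = 98.54 K.
Final:   T₂ = [S(1−0.461)/(4σ)]^(1/4) = 108.9 K.
Change: 108.9 − 98.54 = 10.31 K.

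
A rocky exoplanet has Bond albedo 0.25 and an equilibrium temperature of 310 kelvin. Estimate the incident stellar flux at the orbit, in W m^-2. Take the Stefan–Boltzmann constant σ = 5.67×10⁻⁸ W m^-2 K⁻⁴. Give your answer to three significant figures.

From S(1−α)/4 = σT⁴: S = 4σT⁴/(1−α).
The emitted flux is σT⁴ = 523.6 W m^-2.
So S = 4×523.6/(1−0.25) = 2793 W m^-2.

2790 W m^-2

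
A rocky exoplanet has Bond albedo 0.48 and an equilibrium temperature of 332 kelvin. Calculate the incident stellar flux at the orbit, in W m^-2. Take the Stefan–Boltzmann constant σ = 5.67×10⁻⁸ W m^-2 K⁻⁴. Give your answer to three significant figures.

From S(1−α)/4 = σT⁴: S = 4σT⁴/(1−α).
σT⁴ = 5.67×10⁻⁸·(332)⁴ = 688.9 W m^-2.
S = 4·688.9/0.52 = 5299 W m^-2.

5300 W m^-2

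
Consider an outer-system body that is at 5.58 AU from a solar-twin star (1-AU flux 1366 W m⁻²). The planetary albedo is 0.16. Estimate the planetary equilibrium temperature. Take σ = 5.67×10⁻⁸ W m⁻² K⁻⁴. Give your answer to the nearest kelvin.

Irradiance scales as 1/d², so S = 1366 W m⁻² × (1/5.58)² = 43.87 W m⁻².
Absorbed flux (global mean): S(1−α)/4 = 43.87·0.84/4 = 9.213 W m⁻².
Balancing against σT⁴: T = (9.213/5.67×10⁻⁸)^(1/4) = 112.9 K.

113 K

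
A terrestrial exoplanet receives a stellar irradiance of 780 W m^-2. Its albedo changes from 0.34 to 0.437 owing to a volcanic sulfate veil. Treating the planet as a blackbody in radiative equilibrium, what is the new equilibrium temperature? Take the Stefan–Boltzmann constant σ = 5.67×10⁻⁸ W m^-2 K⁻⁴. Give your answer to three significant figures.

210 kelvin

New equilibrium: T₂ = [(1−0.437)·780.0/(4σ)]^(1/4) = 209.8 K.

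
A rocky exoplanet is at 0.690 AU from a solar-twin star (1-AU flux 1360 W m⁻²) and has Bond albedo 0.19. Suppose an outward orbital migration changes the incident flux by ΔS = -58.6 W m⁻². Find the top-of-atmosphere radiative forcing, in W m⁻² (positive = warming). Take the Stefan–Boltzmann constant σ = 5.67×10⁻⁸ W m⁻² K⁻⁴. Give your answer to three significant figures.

By the inverse-square law, S = 1360/0.690² = 2857 W m⁻².
TOA radiative forcing: ΔF = (1−α)ΔS/4 = 0.81·(-58.6)/4 = -11.87 W m⁻².

-11.9 W m⁻²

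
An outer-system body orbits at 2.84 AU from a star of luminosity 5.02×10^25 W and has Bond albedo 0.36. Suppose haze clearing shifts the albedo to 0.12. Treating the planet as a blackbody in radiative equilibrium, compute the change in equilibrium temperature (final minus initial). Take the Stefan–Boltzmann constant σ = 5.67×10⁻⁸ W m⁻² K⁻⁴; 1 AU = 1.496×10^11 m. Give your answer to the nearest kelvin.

7 K

d = 2.84 × 1.496×10^11 m = 4.249×10^11 m.
Flux at the orbit: S = L/(4πd²) = 5.02×10^25/(4π·(4.25×10^11)²) = 22.13 W m⁻².
Initial: T₁ = [S(1−0.36)/(4σ)]^(1/4) = 88.90 K.
Final:   T₂ = [S(1−0.12)/(4σ)]^(1/4) = 96.26 K.
Change: 96.26 − 88.90 = 7.367 K.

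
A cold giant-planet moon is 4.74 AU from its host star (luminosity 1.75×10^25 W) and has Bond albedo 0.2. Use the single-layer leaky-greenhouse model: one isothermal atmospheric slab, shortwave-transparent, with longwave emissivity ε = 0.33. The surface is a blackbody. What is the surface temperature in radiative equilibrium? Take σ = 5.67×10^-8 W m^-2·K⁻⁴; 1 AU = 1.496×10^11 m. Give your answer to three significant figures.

d = 4.74 × 1.496×10^11 m = 7.091×10^11 m.
Spreading L over a sphere of radius d: S = 1.75×10^25/(4π·7.09×10^11²) = 2.770 W m^-2.
At the top of the atmosphere, σT_e⁴ = S(1−α)/4 = 0.5539 W m^-2, giving T_e = 55.91 K.
The surface balance (absorbed SW + ε·downward IR = σT_s⁴) with T_a⁴ = T_s⁴/2 reduces to T_s = T_e·[2/(2−ε)]^¼ = 58.48 K.

58.5 K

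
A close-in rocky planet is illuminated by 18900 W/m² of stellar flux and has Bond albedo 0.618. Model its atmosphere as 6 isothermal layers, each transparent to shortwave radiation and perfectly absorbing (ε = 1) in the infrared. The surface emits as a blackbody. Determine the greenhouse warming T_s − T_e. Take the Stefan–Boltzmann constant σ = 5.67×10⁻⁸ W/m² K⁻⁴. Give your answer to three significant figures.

265 K

OLR = S(1−α)/4 = 1805 W/m²; the top layer radiates at T_e = 422.4 K.
T_s = (N+1)^(1/4)·T_e = 687.1 K.
So the greenhouse effect raises the surface by 687.1 − 422.4 = 264.7 K.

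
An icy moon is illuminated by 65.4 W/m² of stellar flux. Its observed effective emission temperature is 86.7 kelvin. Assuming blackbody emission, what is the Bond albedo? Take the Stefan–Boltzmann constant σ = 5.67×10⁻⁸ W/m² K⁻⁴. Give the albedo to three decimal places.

0.804

Energy balance: S(1−α)/4 = σT⁴, so 1−α = 4σT⁴/S.
σT⁴ = 3.204 W/m², so 4σT⁴ = 12.82 W/m².
Hence α = 1 − 12.82/65.40 = 0.8041.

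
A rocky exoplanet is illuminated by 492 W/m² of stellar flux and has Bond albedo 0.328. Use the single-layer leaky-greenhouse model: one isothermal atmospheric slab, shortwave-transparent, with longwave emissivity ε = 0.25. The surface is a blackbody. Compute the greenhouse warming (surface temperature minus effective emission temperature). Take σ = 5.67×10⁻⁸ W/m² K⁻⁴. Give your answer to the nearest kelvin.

The planet radiates to space at T_e = [S(1−α)/(4σ)]^(1/4) = 195.4 K.
The surface balance (absorbed SW + ε·downward IR = σT_s⁴) with T_a⁴ = T_s⁴/2 reduces to T_s = T_e·[2/(2−ε)]^¼ = 202.0 K.
Greenhouse warming: T_s − T_e = 6.633 K.

7 kelvin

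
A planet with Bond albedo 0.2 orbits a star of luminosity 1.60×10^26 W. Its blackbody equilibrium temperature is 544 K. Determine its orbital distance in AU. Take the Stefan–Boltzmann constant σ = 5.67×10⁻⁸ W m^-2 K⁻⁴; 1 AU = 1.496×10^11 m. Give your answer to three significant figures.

0.151 AU

Energy balance gives S = 4σT⁴/(1−α) = 24830 W m^-2.
From L = 4πd²S, d = √(1.60×10^26/(4π·24830)) = 2.265×10^10 m = 0.1514 AU.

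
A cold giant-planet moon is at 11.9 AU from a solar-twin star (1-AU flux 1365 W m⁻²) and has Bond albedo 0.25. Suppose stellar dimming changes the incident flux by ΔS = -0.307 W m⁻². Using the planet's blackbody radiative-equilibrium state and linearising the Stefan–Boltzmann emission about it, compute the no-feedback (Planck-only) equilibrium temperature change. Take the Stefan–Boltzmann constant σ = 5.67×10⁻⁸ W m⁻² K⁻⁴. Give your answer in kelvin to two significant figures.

By the inverse-square law, S = 1365/11.9² = 9.639 W m⁻².
The baseline emission temperature is T_e = 75.14 K.
TOA radiative forcing: ΔF = (1−α)ΔS/4 = 0.75·(-0.307)/4 = -0.05756 W m⁻².
The Planck feedback parameter is 4σT_e³ = 0.09621 W m⁻²/K.
Hence the no-feedback warming is ΔF/(4σT_e³) = -0.598 K.

-0.60 K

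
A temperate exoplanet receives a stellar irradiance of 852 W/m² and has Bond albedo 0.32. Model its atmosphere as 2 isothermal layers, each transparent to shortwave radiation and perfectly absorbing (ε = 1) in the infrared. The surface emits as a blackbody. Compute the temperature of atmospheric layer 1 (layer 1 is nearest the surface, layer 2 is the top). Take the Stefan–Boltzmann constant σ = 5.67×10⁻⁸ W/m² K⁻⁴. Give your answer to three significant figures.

OLR = S(1−α)/4 = 144.8 W/m²; the top layer radiates at T_e = 224.8 K.
In the N-layer model, layer k (counted from the surface) has T_k = (N+1−k)^(1/4)·T_e.
With k = 1: T_1 = (2+1−1)^¼·224.8 K = 267.4 K.

267 K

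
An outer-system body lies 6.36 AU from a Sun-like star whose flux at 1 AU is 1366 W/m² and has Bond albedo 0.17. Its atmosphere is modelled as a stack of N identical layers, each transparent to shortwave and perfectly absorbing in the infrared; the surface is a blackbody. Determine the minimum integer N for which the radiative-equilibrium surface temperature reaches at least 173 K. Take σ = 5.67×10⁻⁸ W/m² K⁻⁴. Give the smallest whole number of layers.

Irradiance scales as 1/d², so S = 1366 W/m² × (1/6.36)² = 33.77 W/m².
Top-of-atmosphere balance: σT_e⁴ = S(1−α)/4 = 7.007 W/m² → T_e = 105.4 K.
Since T_s⁴ = (N+1)T_e⁴, we need N ≥ (T_s/T_e)⁴ − 1 = 6.248.
The minimum whole number is N = 7.

7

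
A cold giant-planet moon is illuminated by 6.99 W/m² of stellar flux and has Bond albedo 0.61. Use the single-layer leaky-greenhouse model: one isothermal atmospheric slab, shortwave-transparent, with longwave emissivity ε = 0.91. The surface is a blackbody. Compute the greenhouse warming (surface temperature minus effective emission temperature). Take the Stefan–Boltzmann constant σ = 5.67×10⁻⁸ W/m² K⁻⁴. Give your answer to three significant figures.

9.65 K

The planet radiates to space at T_e = [S(1−α)/(4σ)]^(1/4) = 58.88 K.
Surface balance with a leaky layer gives σT_s⁴ = σT_e⁴·2/(2−ε), so T_s = T_e·[2/(2−0.91)]^(1/4) = 68.53 K.
T_s − T_e = 68.53 − 58.88 = 9.648 K.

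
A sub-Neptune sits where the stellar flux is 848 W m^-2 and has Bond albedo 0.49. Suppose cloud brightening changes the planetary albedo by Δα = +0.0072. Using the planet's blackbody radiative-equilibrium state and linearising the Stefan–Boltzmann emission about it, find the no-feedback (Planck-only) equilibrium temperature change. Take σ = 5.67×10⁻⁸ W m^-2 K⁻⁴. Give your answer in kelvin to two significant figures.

-0.74 K

Reference equilibrium: T_e = [S(1−α)/(4σ)]^(1/4) = 209.0 K.
The change in absorbed flux is Δ[S(1−α)/4] = −SΔα/4 = -1.526 W m^-2.
The Planck feedback parameter is 4σT_e³ = 2.070 W m^-2/K.
So ΔT₀ = -1.526/2.070 = -0.738 K.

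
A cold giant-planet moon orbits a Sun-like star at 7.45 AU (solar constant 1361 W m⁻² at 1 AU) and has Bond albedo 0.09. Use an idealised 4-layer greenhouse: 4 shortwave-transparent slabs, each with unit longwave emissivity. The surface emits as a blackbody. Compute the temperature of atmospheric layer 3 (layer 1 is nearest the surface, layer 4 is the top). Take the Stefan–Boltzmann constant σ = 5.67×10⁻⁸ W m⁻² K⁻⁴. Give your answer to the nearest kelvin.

118 K

Irradiance scales as 1/d², so S = 1361 W m⁻² × (1/7.45)² = 24.52 W m⁻².
Top-of-atmosphere balance: σT_e⁴ = S(1−α)/4 = 5.579 W m⁻² → T_e = 99.59 K.
In the N-layer model, layer k (counted from the surface) has T_k = (N+1−k)^(1/4)·T_e.
T_3 = (2)^(1/4)·99.59 = 118.4 K.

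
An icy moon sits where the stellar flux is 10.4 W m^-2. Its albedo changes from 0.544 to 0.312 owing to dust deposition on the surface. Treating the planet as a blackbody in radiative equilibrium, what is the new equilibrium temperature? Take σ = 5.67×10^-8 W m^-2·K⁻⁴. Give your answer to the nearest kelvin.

With the new albedo, S(1−α₂)/4 = 1.789 W m^-2, so T₂ = 74.95 K.

75 kelvin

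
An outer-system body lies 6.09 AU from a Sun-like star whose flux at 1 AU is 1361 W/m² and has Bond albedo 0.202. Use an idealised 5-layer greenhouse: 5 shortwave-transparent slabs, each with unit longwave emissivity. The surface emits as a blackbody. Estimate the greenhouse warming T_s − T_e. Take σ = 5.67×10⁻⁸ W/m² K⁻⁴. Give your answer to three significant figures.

60.2 kelvin

By the inverse-square law, S = 1361/6.09² = 36.70 W/m².
Top-of-atmosphere balance: σT_e⁴ = S(1−α)/4 = 7.321 W/m² → T_e = 106.6 K.
T_s = (N+1)^(1/4)·T_e = 166.8 K.
Warming: T_s − T_e = 60.24 K.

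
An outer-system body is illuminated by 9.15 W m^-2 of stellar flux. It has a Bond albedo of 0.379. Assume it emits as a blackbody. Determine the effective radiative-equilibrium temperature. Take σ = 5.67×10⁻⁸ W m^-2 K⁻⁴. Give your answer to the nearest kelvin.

71 K

Averaging over the sphere, the absorbed flux is S(1−α)/4 = 1.421 W m^-2.
Balancing against σT⁴: T = (1.421/5.67×10⁻⁸)^(1/4) = 70.75 K.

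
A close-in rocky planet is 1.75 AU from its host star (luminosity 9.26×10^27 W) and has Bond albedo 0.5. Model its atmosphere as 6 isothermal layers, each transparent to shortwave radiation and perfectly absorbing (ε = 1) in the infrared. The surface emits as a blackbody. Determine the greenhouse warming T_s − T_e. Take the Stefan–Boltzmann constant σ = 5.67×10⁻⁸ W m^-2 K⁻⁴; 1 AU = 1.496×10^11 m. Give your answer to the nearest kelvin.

Orbital distance: d = 1.75 AU = 2.618×10^11 m.
S = L/(4πd²) = 10750 W m^-2.
OLR = S(1−α)/4 = 1344 W m^-2; the top layer radiates at T_e = 392.4 K.
T_s = (N+1)^(1/4)·T_e = 638.2 K.
Warming: T_s − T_e = 245.9 K.

246 K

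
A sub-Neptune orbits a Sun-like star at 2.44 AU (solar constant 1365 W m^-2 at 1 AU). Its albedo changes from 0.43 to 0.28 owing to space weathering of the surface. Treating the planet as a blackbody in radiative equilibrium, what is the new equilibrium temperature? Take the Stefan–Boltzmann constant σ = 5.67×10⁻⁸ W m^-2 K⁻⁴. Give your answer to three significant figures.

164 K

Irradiance scales as 1/d², so S = 1365 W m^-2 × (1/2.44)² = 229.3 W m^-2.
T₂ = [S(1−α₂)/(4σ)]^(1/4) = [229.3·0.72/(4σ)]^(1/4) = 164.3 K.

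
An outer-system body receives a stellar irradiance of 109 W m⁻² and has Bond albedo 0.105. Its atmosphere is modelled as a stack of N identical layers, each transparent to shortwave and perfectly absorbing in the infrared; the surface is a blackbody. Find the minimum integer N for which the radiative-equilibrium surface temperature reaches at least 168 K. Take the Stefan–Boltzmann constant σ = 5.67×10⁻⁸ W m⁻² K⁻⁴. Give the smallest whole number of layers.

1

OLR = S(1−α)/4 = 24.39 W m⁻²; the top layer radiates at T_e = 144.0 K.
Since T_s⁴ = (N+1)T_e⁴, we need N ≥ (T_s/T_e)⁴ − 1 = 0.852.
The minimum whole number is N = 1.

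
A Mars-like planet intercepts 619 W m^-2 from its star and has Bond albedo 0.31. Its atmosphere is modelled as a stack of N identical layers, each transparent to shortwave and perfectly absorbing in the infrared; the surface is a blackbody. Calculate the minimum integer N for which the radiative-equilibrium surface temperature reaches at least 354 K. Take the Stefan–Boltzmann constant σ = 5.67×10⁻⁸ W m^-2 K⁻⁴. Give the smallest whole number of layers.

8

The effective emission temperature is T_e = [S(1−α)/(4σ)]^¼ = 208.3 K.
T_s = (N+1)^(1/4)·T_e ≥ 354 K requires N+1 ≥ (T_s/T_e)⁴ = (354/208.3)⁴ = 8.339.
So N ≥ 7.339; the smallest integer is N = 8.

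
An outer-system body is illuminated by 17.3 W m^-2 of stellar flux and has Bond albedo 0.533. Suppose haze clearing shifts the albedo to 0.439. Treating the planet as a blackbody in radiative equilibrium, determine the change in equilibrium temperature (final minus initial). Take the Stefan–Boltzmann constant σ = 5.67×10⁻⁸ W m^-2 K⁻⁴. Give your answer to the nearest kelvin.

4 K

Before: T₁ = [17.30·0.467/(4σ)]^(1/4) = 77.26 K.
Final:   T₂ = [S(1−0.439)/(4σ)]^(1/4) = 80.88 K.
ΔT = T₂ − T₁ = 3.624 K.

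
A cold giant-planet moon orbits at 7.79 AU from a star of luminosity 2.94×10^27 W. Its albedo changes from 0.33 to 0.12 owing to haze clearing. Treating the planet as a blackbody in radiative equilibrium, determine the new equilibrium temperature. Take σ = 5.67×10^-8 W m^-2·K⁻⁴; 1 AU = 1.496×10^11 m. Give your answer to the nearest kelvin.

d = 7.79 × 1.496×10^11 m = 1.165×10^12 m.
Flux at the orbit: S = L/(4πd²) = 2.94×10^27/(4π·(1.17×10^12)²) = 172.3 W m^-2.
T₂ = [S(1−α₂)/(4σ)]^(1/4) = [172.3·0.88/(4σ)]^(1/4) = 160.8 K.

161 kelvin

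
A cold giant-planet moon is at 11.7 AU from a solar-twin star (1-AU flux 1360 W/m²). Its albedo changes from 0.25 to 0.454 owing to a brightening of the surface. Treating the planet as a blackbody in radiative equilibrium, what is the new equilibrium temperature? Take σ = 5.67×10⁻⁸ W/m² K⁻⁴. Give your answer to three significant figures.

Irradiance scales as 1/d², so S = 1360 W/m² × (1/11.7)² = 9.935 W/m².
T₂ = [S(1−α₂)/(4σ)]^(1/4) = [9.935·0.546/(4σ)]^(1/4) = 69.93 K.

69.9 K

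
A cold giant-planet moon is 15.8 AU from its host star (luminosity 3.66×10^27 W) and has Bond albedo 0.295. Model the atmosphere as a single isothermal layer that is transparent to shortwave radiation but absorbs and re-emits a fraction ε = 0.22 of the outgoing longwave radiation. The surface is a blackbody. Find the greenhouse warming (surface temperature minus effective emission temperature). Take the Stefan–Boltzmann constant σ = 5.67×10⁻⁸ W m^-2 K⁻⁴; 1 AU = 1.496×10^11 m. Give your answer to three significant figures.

Orbital distance: d = 15.8 AU = 2.364×10^12 m.
Flux at the orbit: S = L/(4πd²) = 3.66×10^27/(4π·(2.36×10^12)²) = 52.13 W m^-2.
The planet radiates to space at T_e = [S(1−α)/(4σ)]^(1/4) = 112.8 K.
For a single slab of emissivity ε, T_s⁴ = 2T_e⁴/(2−ε); thus T_s = 112.8·(1.124)^(1/4) = 116.2 K.
Greenhouse warming: T_s − T_e = 3.335 K.

3.34 kelvin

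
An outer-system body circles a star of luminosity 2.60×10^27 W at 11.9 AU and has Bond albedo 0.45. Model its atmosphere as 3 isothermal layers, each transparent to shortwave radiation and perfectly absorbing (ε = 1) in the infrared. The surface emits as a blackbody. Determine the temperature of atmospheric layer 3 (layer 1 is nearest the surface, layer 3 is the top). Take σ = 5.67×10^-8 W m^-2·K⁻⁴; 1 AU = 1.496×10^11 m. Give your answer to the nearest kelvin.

Orbital distance: d = 11.9 AU = 1.780×10^12 m.
Spreading L over a sphere of radius d: S = 2.60×10^27/(4π·1.78×10^12²) = 65.28 W m^-2.
OLR = S(1−α)/4 = 8.977 W m^-2; the top layer radiates at T_e = 112.2 K.
In the N-layer model, layer k (counted from the surface) has T_k = (N+1−k)^(1/4)·T_e.
T_3 = (1)^(1/4)·112.2 = 112.2 K.

112 K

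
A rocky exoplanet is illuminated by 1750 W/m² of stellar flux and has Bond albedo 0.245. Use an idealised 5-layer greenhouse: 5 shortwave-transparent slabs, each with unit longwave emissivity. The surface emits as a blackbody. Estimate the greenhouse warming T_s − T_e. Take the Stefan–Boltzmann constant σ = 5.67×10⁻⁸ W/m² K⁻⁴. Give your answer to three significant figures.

156 K

The effective emission temperature is T_e = [S(1−α)/(4σ)]^¼ = 276.3 K.
Surface: T_s = (6)^¼·T_e = 432.4 K.
Warming: T_s − T_e = 156.1 K.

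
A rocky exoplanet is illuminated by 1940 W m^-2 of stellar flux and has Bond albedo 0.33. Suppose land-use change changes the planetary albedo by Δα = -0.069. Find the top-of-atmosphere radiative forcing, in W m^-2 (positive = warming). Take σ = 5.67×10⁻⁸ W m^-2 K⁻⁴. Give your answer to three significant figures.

33.5 W m^-2

TOA radiative forcing: ΔF = −S·Δα/4 = −1940·(-0.069)/4 = 33.47 W m^-2.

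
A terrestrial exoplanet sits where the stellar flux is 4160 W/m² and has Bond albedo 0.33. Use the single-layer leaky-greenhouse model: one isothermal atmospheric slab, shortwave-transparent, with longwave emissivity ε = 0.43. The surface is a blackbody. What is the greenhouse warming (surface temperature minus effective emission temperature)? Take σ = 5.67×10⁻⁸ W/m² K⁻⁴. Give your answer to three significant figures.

At the top of the atmosphere, σT_e⁴ = S(1−α)/4 = 696.8 W/m², giving T_e = 333.0 K.
The surface balance (absorbed SW + ε·downward IR = σT_s⁴) with T_a⁴ = T_s⁴/2 reduces to T_s = T_e·[2/(2−ε)]^¼ = 353.7 K.
The atmosphere warms the surface by 20.77 K.

20.8 K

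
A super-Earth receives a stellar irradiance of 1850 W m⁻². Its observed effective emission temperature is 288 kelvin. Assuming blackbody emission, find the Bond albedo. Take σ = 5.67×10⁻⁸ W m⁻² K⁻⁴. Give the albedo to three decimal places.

0.157

Rearranging the radiative balance, α = 1 − 4σT⁴/S.
4σT⁴ = 4·5.67×10⁻⁸·(288)⁴ = 1560 W m⁻².
1−α = 1560/1850 = 0.8434, so α = 0.1566.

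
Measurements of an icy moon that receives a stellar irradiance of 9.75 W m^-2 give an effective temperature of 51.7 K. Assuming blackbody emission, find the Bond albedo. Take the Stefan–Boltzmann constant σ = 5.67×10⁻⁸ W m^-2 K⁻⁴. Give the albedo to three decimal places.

0.834

Energy balance: S(1−α)/4 = σT⁴, so 1−α = 4σT⁴/S.
σT⁴ = 0.4051 W m^-2, so 4σT⁴ = 1.620 W m^-2.
Hence α = 1 − 1.620/9.750 = 0.8338.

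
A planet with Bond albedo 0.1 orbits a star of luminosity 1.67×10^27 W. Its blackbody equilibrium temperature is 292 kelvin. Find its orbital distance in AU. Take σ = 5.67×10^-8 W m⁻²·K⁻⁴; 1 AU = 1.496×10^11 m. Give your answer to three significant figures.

Required flux: S = 4σT⁴/(1−α) = 1832 W m⁻².
Then d = [L/(4πS)]^(1/2) = 2.693×10^11 m, i.e. 1.800 AU.

1.80 AU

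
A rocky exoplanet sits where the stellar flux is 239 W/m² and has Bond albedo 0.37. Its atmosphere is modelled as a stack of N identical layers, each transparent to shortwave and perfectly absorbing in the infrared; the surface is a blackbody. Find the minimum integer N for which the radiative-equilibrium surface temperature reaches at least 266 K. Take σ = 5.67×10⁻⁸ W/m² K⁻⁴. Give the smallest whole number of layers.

7

The effective emission temperature is T_e = [S(1−α)/(4σ)]^¼ = 160.5 K.
Since T_s⁴ = (N+1)T_e⁴, we need N ≥ (T_s/T_e)⁴ − 1 = 6.541.
Rounding up, N = 7.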